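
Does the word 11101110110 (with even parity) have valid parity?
Sum of all bits: 1+1+1+0+1+1+1+0+1+1+0 = 8; 8 mod 2 = 0. Result is 0 → valid parity.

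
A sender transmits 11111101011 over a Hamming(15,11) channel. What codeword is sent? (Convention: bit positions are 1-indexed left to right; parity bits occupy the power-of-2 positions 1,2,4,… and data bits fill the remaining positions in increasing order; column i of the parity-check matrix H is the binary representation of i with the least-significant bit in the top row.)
Codeword c = d · G (mod 2), d = 11111101011:
  c[0] = d·G[:,0] = (11111101011)·(11011010101) mod 2 = 1+1+0+1+1+0+0+0+0+0+1 mod 2 = 1
  c[1] = d·G[:,1] = (11111101011)·(10110110011) mod 2 = 1+0+1+1+0+1+0+0+0+1+1 mod 2 = 0
  c[2] = d·G[:,2] = (11111101011)·(10000000000) mod 2 = 1+0+0+0+0+0+0+0+0+0+0 mod 2 = 1
  c[3] = d·G[:,3] = (11111101011)·(01110001111) mod 2 = 0+1+1+1+0+0+0+1+0+1+1 mod 2 = 0
  c[4] = d·G[:,4] = (11111101011)·(01000000000) mod 2 = 0+1+0+0+0+0+0+0+0+0+0 mod 2 = 1
  c[5] = d·G[:,5] = (11111101011)·(00100000000) mod 2 = 0+0+1+0+0+0+0+0+0+0+0 mod 2 = 1
  c[6] = d·G[:,6] = (11111101011)·(00010000000) mod 2 = 0+0+0+1+0+0+0+0+0+0+0 mod 2 = 1
  c[7] = d·G[:,7] = (11111101011)·(00001111111) mod 2 = 0+0+0+0+1+1+0+1+0+1+1 mod 2 = 1
  c[8] = d·G[:,8] = (11111101011)·(00001000000) mod 2 = 0+0+0+0+1+0+0+0+0+0+0 mod 2 = 1
  c[9] = d·G[:,9] = (11111101011)·(00000100000) mod 2 = 0+0+0+0+0+1+0+0+0+0+0 mod 2 = 1
  c[10] = d·G[:,10] = (11111101011)·(00000010000) mod 2 = 0+0+0+0+0+0+0+0+0+0+0 mod 2 = 0
  c[11] = d·G[:,11] = (11111101011)·(00000001000) mod 2 = 0+0+0+0+0+0+0+1+0+0+0 mod 2 = 1
  c[12] = d·G[:,12] = (11111101011)·(00000000100) mod 2 = 0+0+0+0+0+0+0+0+0+0+0 mod 2 = 0
  c[13] = d·G[:,13] = (11111101011)·(00000000010) mod 2 = 0+0+0+0+0+0+0+0+0+1+0 mod 2 = 1
  c[14] = d·G[:,14] = (11111101011)·(00000000001) mod 2 = 0+0+0+0+0+0+0+0+0+0+1 mod 2 = 1
Codeword = 101011111101011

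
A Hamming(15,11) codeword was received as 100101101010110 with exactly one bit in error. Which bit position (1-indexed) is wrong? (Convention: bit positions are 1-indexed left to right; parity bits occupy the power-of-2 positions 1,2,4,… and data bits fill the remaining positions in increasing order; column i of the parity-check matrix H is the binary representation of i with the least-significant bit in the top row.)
Syndrome s = H · r^T (mod 2), r = 100101101010110:
  s[0] = (101010101010101)·(100101101010110) mod 2 = 1+0+0+0+0+0+1+0+1+0+1+0+1+0+0 mod 2 = 1
  s[1] = (011001100110011)·(100101101010110) mod 2 = 0+0+0+0+0+1+1+0+0+0+1+0+0+1+0 mod 2 = 0
  s[2] = (000111100001111)·(100101101010110) mod 2 = 0+0+0+1+0+1+1+0+0+0+0+0+1+1+0 mod 2 = 1
  s[3] = (000000011111111)·(100101101010110) mod 2 = 0+0+0+0+0+0+0+0+1+0+1+0+1+1+0 mod 2 = 0
Syndrome = 1010
Column i of H is the binary representation of i, so the syndrome is the binary index of the flipped bit.
Read s = 1010 with s[0] as LSB: 1·2^0 + 0·2^1 + 1·2^2 + 0·2^3 = 5.
Error is at bit position 5.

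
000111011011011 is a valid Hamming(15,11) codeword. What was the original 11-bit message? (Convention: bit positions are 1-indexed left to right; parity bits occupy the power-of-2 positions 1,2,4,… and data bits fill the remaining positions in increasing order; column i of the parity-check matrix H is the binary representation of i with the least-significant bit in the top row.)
Parity bits occupy power-of-2 positions; data bits are at positions {3,5,6,7,9,10,11,12,13,14,15} (1-indexed).
Extract: c[3]=0 c[5]=1 c[6]=1 c[7]=0 c[9]=1 c[10]=0 c[11]=1 c[12]=1 c[13]=0 c[14]=1 c[15]=1
Data = 01101011011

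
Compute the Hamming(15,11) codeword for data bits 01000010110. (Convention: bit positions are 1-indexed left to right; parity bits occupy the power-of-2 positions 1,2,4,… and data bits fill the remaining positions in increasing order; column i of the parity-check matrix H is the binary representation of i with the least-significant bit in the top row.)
Codeword c = d · G (mod 2), d = 01000010110:
  c[0] = d·G[:,0] = (01000010110)·(11011010101) mod 2 = 0+1+0+0+0+0+1+0+1+0+0 mod 2 = 1
  c[1] = d·G[:,1] = (01000010110)·(10110110011) mod 2 = 0+0+0+0+0+0+1+0+0+1+0 mod 2 = 0
  c[2] = d·G[:,2] = (01000010110)·(10000000000) mod 2 = 0+0+0+0+0+0+0+0+0+0+0 mod 2 = 0
  c[3] = d·G[:,3] = (01000010110)·(01110001111) mod 2 = 0+1+0+0+0+0+0+0+1+1+0 mod 2 = 1
  c[4] = d·G[:,4] = (01000010110)·(01000000000) mod 2 = 0+1+0+0+0+0+0+0+0+0+0 mod 2 = 1
  c[5] = d·G[:,5] = (01000010110)·(00100000000) mod 2 = 0+0+0+0+0+0+0+0+0+0+0 mod 2 = 0
  c[6] = d·G[:,6] = (01000010110)·(00010000000) mod 2 = 0+0+0+0+0+0+0+0+0+0+0 mod 2 = 0
  c[7] = d·G[:,7] = (01000010110)·(00001111111) mod 2 = 0+0+0+0+0+0+1+0+1+1+0 mod 2 = 1
  c[8] = d·G[:,8] = (01000010110)·(00001000000) mod 2 = 0+0+0+0+0+0+0+0+0+0+0 mod 2 = 0
  c[9] = d·G[:,9] = (01000010110)·(00000100000) mod 2 = 0+0+0+0+0+0+0+0+0+0+0 mod 2 = 0
  c[10] = d·G[:,10] = (01000010110)·(00000010000) mod 2 = 0+0+0+0+0+0+1+0+0+0+0 mod 2 = 1
  c[11] = d·G[:,11] = (01000010110)·(00000001000) mod 2 = 0+0+0+0+0+0+0+0+0+0+0 mod 2 = 0
  c[12] = d·G[:,12] = (01000010110)·(00000000100) mod 2 = 0+0+0+0+0+0+0+0+1+0+0 mod 2 = 1
  c[13] = d·G[:,13] = (01000010110)·(00000000010) mod 2 = 0+0+0+0+0+0+0+0+0+1+0 mod 2 = 1
  c[14] = d·G[:,14] = (01000010110)·(00000000001) mod 2 = 0+0+0+0+0+0+0+0+0+0+0 mod 2 = 0
Codeword = 100110010010110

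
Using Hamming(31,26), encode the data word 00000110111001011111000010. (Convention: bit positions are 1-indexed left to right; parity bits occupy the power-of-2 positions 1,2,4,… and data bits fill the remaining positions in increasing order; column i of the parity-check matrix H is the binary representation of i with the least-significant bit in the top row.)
Codeword c = d · G (mod 2), d = 00000110111001011111000010:
  c[0] = d·G[:,0] = (00000110111001011111000010)·(11011010101101010101010101) mod 2 = 0+0+0+0+0+0+1+0+1+0+1+0+0+1+0+1+0+1+0+1+0+0+0+0+0+0 mod 2 = 1
  c[1] = d·G[:,1] = (00000110111001011111000010)·(10110110011011001100110011) mod 2 = 0+0+0+0+0+1+1+0+0+1+1+0+0+1+0+0+1+1+0+0+0+0+0+0+1+0 mod 2 = 0
  c[2] = d·G[:,2] = (00000110111001011111000010)·(10000000000000000000000000) mod 2 = 0+0+0+0+0+0+0+0+0+0+0+0+0+0+0+0+0+0+0+0+0+0+0+0+0+0 mod 2 = 0
  c[3] = d·G[:,3] = (00000110111001011111000010)·(01110001111000111100001111) mod 2 = 0+0+0+0+0+0+0+0+1+1+1+0+0+0+0+1+1+1+0+0+0+0+0+0+1+0 mod 2 = 1
  c[4] = d·G[:,4] = (00000110111001011111000010)·(01000000000000000000000000) mod 2 = 0+0+0+0+0+0+0+0+0+0+0+0+0+0+0+0+0+0+0+0+0+0+0+0+0+0 mod 2 = 0
  c[5] = d·G[:,5] = (00000110111001011111000010)·(00100000000000000000000000) mod 2 = 0+0+0+0+0+0+0+0+0+0+0+0+0+0+0+0+0+0+0+0+0+0+0+0+0+0 mod 2 = 0
  c[6] = d·G[:,6] = (00000110111001011111000010)·(00010000000000000000000000) mod 2 = 0+0+0+0+0+0+0+0+0+0+0+0+0+0+0+0+0+0+0+0+0+0+0+0+0+0 mod 2 = 0
  c[7] = d·G[:,7] = (00000110111001011111000010)·(00001111111000000011111111) mod 2 = 0+0+0+0+0+1+1+0+1+1+1+0+0+0+0+0+0+0+1+1+0+0+0+0+1+0 mod 2 = 0
  c[8] = d·G[:,8] = (00000110111001011111000010)·(00001000000000000000000000) mod 2 = 0+0+0+0+0+0+0+0+0+0+0+0+0+0+0+0+0+0+0+0+0+0+0+0+0+0 mod 2 = 0
  c[9] = d·G[:,9] = (00000110111001011111000010)·(00000100000000000000000000) mod 2 = 0+0+0+0+0+1+0+0+0+0+0+0+0+0+0+0+0+0+0+0+0+0+0+0+0+0 mod 2 = 1
  c[10] = d·G[:,10] = (00000110111001011111000010)·(00000010000000000000000000) mod 2 = 0+0+0+0+0+0+1+0+0+0+0+0+0+0+0+0+0+0+0+0+0+0+0+0+0+0 mod 2 = 1
  c[11] = d·G[:,11] = (00000110111001011111000010)·(00000001000000000000000000) mod 2 = 0+0+0+0+0+0+0+0+0+0+0+0+0+0+0+0+0+0+0+0+0+0+0+0+0+0 mod 2 = 0
  c[12] = d·G[:,12] = (00000110111001011111000010)·(00000000100000000000000000) mod 2 = 0+0+0+0+0+0+0+0+1+0+0+0+0+0+0+0+0+0+0+0+0+0+0+0+0+0 mod 2 = 1
  c[13] = d·G[:,13] = (00000110111001011111000010)·(00000000010000000000000000) mod 2 = 0+0+0+0+0+0+0+0+0+1+0+0+0+0+0+0+0+0+0+0+0+0+0+0+0+0 mod 2 = 1
  c[14] = d·G[:,14] = (00000110111001011111000010)·(00000000001000000000000000) mod 2 = 0+0+0+0+0+0+0+0+0+0+1+0+0+0+0+0+0+0+0+0+0+0+0+0+0+0 mod 2 = 1
  c[15] = d·G[:,15] = (00000110111001011111000010)·(00000000000111111111111111) mod 2 = 0+0+0+0+0+0+0+0+0+0+0+0+0+1+0+1+1+1+1+1+0+0+0+0+1+0 mod 2 = 1
  c[16] = d·G[:,16] = (00000110111001011111000010)·(00000000000100000000000000) mod 2 = 0+0+0+0+0+0+0+0+0+0+0+0+0+0+0+0+0+0+0+0+0+0+0+0+0+0 mod 2 = 0
  c[17] = d·G[:,17] = (00000110111001011111000010)·(00000000000010000000000000) mod 2 = 0+0+0+0+0+0+0+0+0+0+0+0+0+0+0+0+0+0+0+0+0+0+0+0+0+0 mod 2 = 0
  c[18] = d·G[:,18] = (00000110111001011111000010)·(00000000000001000000000000) mod 2 = 0+0+0+0+0+0+0+0+0+0+0+0+0+1+0+0+0+0+0+0+0+0+0+0+0+0 mod 2 = 1
  c[19] = d·G[:,19] = (00000110111001011111000010)·(00000000000000100000000000) mod 2 = 0+0+0+0+0+0+0+0+0+0+0+0+0+0+0+0+0+0+0+0+0+0+0+0+0+0 mod 2 = 0
  c[20] = d·G[:,20] = (00000110111001011111000010)·(00000000000000010000000000) mod 2 = 0+0+0+0+0+0+0+0+0+0+0+0+0+0+0+1+0+0+0+0+0+0+0+0+0+0 mod 2 = 1
  c[21] = d·G[:,21] = (00000110111001011111000010)·(00000000000000001000000000) mod 2 = 0+0+0+0+0+0+0+0+0+0+0+0+0+0+0+0+1+0+0+0+0+0+0+0+0+0 mod 2 = 1
  c[22] = d·G[:,22] = (00000110111001011111000010)·(00000000000000000100000000) mod 2 = 0+0+0+0+0+0+0+0+0+0+0+0+0+0+0+0+0+1+0+0+0+0+0+0+0+0 mod 2 = 1
  c[23] = d·G[:,23] = (00000110111001011111000010)·(00000000000000000010000000) mod 2 = 0+0+0+0+0+0+0+0+0+0+0+0+0+0+0+0+0+0+1+0+0+0+0+0+0+0 mod 2 = 1
  c[24] = d·G[:,24] = (00000110111001011111000010)·(00000000000000000001000000) mod 2 = 0+0+0+0+0+0+0+0+0+0+0+0+0+0+0+0+0+0+0+1+0+0+0+0+0+0 mod 2 = 1
  c[25] = d·G[:,25] = (00000110111001011111000010)·(00000000000000000000100000) mod 2 = 0+0+0+0+0+0+0+0+0+0+0+0+0+0+0+0+0+0+0+0+0+0+0+0+0+0 mod 2 = 0
  c[26] = d·G[:,26] = (00000110111001011111000010)·(00000000000000000000010000) mod 2 = 0+0+0+0+0+0+0+0+0+0+0+0+0+0+0+0+0+0+0+0+0+0+0+0+0+0 mod 2 = 0
  c[27] = d·G[:,27] = (00000110111001011111000010)·(00000000000000000000001000) mod 2 = 0+0+0+0+0+0+0+0+0+0+0+0+0+0+0+0+0+0+0+0+0+0+0+0+0+0 mod 2 = 0
  c[28] = d·G[:,28] = (00000110111001011111000010)·(00000000000000000000000100) mod 2 = 0+0+0+0+0+0+0+0+0+0+0+0+0+0+0+0+0+0+0+0+0+0+0+0+0+0 mod 2 = 0
  c[29] = d·G[:,29] = (00000110111001011111000010)·(00000000000000000000000010) mod 2 = 0+0+0+0+0+0+0+0+0+0+0+0+0+0+0+0+0+0+0+0+0+0+0+0+1+0 mod 2 = 1
  c[30] = d·G[:,30] = (00000110111001011111000010)·(00000000000000000000000001) mod 2 = 0+0+0+0+0+0+0+0+0+0+0+0+0+0+0+0+0+0+0+0+0+0+0+0+0+0 mod 2 = 0
Codeword = 1001000001101111001011111000010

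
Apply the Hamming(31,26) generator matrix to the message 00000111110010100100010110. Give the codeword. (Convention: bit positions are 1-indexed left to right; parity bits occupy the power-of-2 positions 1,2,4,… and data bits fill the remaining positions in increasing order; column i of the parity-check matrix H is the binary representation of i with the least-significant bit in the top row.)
Codeword c = d · G (mod 2), d = 00000111110010100100010110:
  c[0] = d·G[:,0] = (00000111110010100100010110)·(11011010101101010101010101) mod 2 = 0+0+0+0+0+0+1+0+1+0+0+0+0+0+0+0+0+1+0+0+0+1+0+1+0+0 mod 2 = 1
  c[1] = d·G[:,1] = (00000111110010100100010110)·(10110110011011001100110011) mod 2 = 0+0+0+0+0+1+1+0+0+1+0+0+1+0+0+0+0+1+0+0+0+1+0+0+1+0 mod 2 = 1
  c[2] = d·G[:,2] = (00000111110010100100010110)·(10000000000000000000000000) mod 2 = 0+0+0+0+0+0+0+0+0+0+0+0+0+0+0+0+0+0+0+0+0+0+0+0+0+0 mod 2 = 0
  c[3] = d·G[:,3] = (00000111110010100100010110)·(01110001111000111100001111) mod 2 = 0+0+0+0+0+0+0+1+1+1+0+0+0+0+1+0+0+1+0+0+0+0+0+1+1+0 mod 2 = 1
  c[4] = d·G[:,4] = (00000111110010100100010110)·(01000000000000000000000000) mod 2 = 0+0+0+0+0+0+0+0+0+0+0+0+0+0+0+0+0+0+0+0+0+0+0+0+0+0 mod 2 = 0
  c[5] = d·G[:,5] = (00000111110010100100010110)·(00100000000000000000000000) mod 2 = 0+0+0+0+0+0+0+0+0+0+0+0+0+0+0+0+0+0+0+0+0+0+0+0+0+0 mod 2 = 0
  c[6] = d·G[:,6] = (00000111110010100100010110)·(00010000000000000000000000) mod 2 = 0+0+0+0+0+0+0+0+0+0+0+0+0+0+0+0+0+0+0+0+0+0+0+0+0+0 mod 2 = 0
  c[7] = d·G[:,7] = (00000111110010100100010110)·(00001111111000000011111111) mod 2 = 0+0+0+0+0+1+1+1+1+1+0+0+0+0+0+0+0+0+0+0+0+1+0+1+1+0 mod 2 = 0
  c[8] = d·G[:,8] = (00000111110010100100010110)·(00001000000000000000000000) mod 2 = 0+0+0+0+0+0+0+0+0+0+0+0+0+0+0+0+0+0+0+0+0+0+0+0+0+0 mod 2 = 0
  c[9] = d·G[:,9] = (00000111110010100100010110)·(00000100000000000000000000) mod 2 = 0+0+0+0+0+1+0+0+0+0+0+0+0+0+0+0+0+0+0+0+0+0+0+0+0+0 mod 2 = 1
  c[10] = d·G[:,10] = (00000111110010100100010110)·(00000010000000000000000000) mod 2 = 0+0+0+0+0+0+1+0+0+0+0+0+0+0+0+0+0+0+0+0+0+0+0+0+0+0 mod 2 = 1
  c[11] = d·G[:,11] = (00000111110010100100010110)·(00000001000000000000000000) mod 2 = 0+0+0+0+0+0+0+1+0+0+0+0+0+0+0+0+0+0+0+0+0+0+0+0+0+0 mod 2 = 1
  c[12] = d·G[:,12] = (00000111110010100100010110)·(00000000100000000000000000) mod 2 = 0+0+0+0+0+0+0+0+1+0+0+0+0+0+0+0+0+0+0+0+0+0+0+0+0+0 mod 2 = 1
  c[13] = d·G[:,13] = (00000111110010100100010110)·(00000000010000000000000000) mod 2 = 0+0+0+0+0+0+0+0+0+1+0+0+0+0+0+0+0+0+0+0+0+0+0+0+0+0 mod 2 = 1
  c[14] = d·G[:,14] = (00000111110010100100010110)·(00000000001000000000000000) mod 2 = 0+0+0+0+0+0+0+0+0+0+0+0+0+0+0+0+0+0+0+0+0+0+0+0+0+0 mod 2 = 0
  c[15] = d·G[:,15] = (00000111110010100100010110)·(00000000000111111111111111) mod 2 = 0+0+0+0+0+0+0+0+0+0+0+0+1+0+1+0+0+1+0+0+0+1+0+1+1+0 mod 2 = 0
  c[16] = d·G[:,16] = (00000111110010100100010110)·(00000000000100000000000000) mod 2 = 0+0+0+0+0+0+0+0+0+0+0+0+0+0+0+0+0+0+0+0+0+0+0+0+0+0 mod 2 = 0
  c[17] = d·G[:,17] = (00000111110010100100010110)·(00000000000010000000000000) mod 2 = 0+0+0+0+0+0+0+0+0+0+0+0+1+0+0+0+0+0+0+0+0+0+0+0+0+0 mod 2 = 1
  c[18] = d·G[:,18] = (00000111110010100100010110)·(00000000000001000000000000) mod 2 = 0+0+0+0+0+0+0+0+0+0+0+0+0+0+0+0+0+0+0+0+0+0+0+0+0+0 mod 2 = 0
  c[19] = d·G[:,19] = (00000111110010100100010110)·(00000000000000100000000000) mod 2 = 0+0+0+0+0+0+0+0+0+0+0+0+0+0+1+0+0+0+0+0+0+0+0+0+0+0 mod 2 = 1
  c[20] = d·G[:,20] = (00000111110010100100010110)·(00000000000000010000000000) mod 2 = 0+0+0+0+0+0+0+0+0+0+0+0+0+0+0+0+0+0+0+0+0+0+0+0+0+0 mod 2 = 0
  c[21] = d·G[:,21] = (00000111110010100100010110)·(00000000000000001000000000) mod 2 = 0+0+0+0+0+0+0+0+0+0+0+0+0+0+0+0+0+0+0+0+0+0+0+0+0+0 mod 2 = 0
  c[22] = d·G[:,22] = (00000111110010100100010110)·(00000000000000000100000000) mod 2 = 0+0+0+0+0+0+0+0+0+0+0+0+0+0+0+0+0+1+0+0+0+0+0+0+0+0 mod 2 = 1
  c[23] = d·G[:,23] = (00000111110010100100010110)·(00000000000000000010000000) mod 2 = 0+0+0+0+0+0+0+0+0+0+0+0+0+0+0+0+0+0+0+0+0+0+0+0+0+0 mod 2 = 0
  c[24] = d·G[:,24] = (00000111110010100100010110)·(00000000000000000001000000) mod 2 = 0+0+0+0+0+0+0+0+0+0+0+0+0+0+0+0+0+0+0+0+0+0+0+0+0+0 mod 2 = 0
  c[25] = d·G[:,25] = (00000111110010100100010110)·(00000000000000000000100000) mod 2 = 0+0+0+0+0+0+0+0+0+0+0+0+0+0+0+0+0+0+0+0+0+0+0+0+0+0 mod 2 = 0
  c[26] = d·G[:,26] = (00000111110010100100010110)·(00000000000000000000010000) mod 2 = 0+0+0+0+0+0+0+0+0+0+0+0+0+0+0+0+0+0+0+0+0+1+0+0+0+0 mod 2 = 1
  c[27] = d·G[:,27] = (00000111110010100100010110)·(00000000000000000000001000) mod 2 = 0+0+0+0+0+0+0+0+0+0+0+0+0+0+0+0+0+0+0+0+0+0+0+0+0+0 mod 2 = 0
  c[28] = d·G[:,28] = (00000111110010100100010110)·(00000000000000000000000100) mod 2 = 0+0+0+0+0+0+0+0+0+0+0+0+0+0+0+0+0+0+0+0+0+0+0+1+0+0 mod 2 = 1
  c[29] = d·G[:,29] = (00000111110010100100010110)·(00000000000000000000000010) mod 2 = 0+0+0+0+0+0+0+0+0+0+0+0+0+0+0+0+0+0+0+0+0+0+0+0+1+0 mod 2 = 1
  c[30] = d·G[:,30] = (00000111110010100100010110)·(00000000000000000000000001) mod 2 = 0+0+0+0+0+0+0+0+0+0+0+0+0+0+0+0+0+0+0+0+0+0+0+0+0+0 mod 2 = 0
Codeword = 1101000001111100010100100010110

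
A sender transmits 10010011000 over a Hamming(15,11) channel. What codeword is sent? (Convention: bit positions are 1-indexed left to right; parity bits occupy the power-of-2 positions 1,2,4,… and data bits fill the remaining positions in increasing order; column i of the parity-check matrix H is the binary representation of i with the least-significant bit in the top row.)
Codeword c = d · G (mod 2), d = 10010011000:
  c[0] = d·G[:,0] = (10010011000)·(11011010101) mod 2 = 1+0+0+1+0+0+1+0+0+0+0 mod 2 = 1
  c[1] = d·G[:,1] = (10010011000)·(10110110011) mod 2 = 1+0+0+1+0+0+1+0+0+0+0 mod 2 = 1
  c[2] = d·G[:,2] = (10010011000)·(10000000000) mod 2 = 1+0+0+0+0+0+0+0+0+0+0 mod 2 = 1
  c[3] = d·G[:,3] = (10010011000)·(01110001111) mod 2 = 0+0+0+1+0+0+0+1+0+0+0 mod 2 = 0
  c[4] = d·G[:,4] = (10010011000)·(01000000000) mod 2 = 0+0+0+0+0+0+0+0+0+0+0 mod 2 = 0
  c[5] = d·G[:,5] = (10010011000)·(00100000000) mod 2 = 0+0+0+0+0+0+0+0+0+0+0 mod 2 = 0
  c[6] = d·G[:,6] = (10010011000)·(00010000000) mod 2 = 0+0+0+1+0+0+0+0+0+0+0 mod 2 = 1
  c[7] = d·G[:,7] = (10010011000)·(00001111111) mod 2 = 0+0+0+0+0+0+1+1+0+0+0 mod 2 = 0
  c[8] = d·G[:,8] = (10010011000)·(00001000000) mod 2 = 0+0+0+0+0+0+0+0+0+0+0 mod 2 = 0
  c[9] = d·G[:,9] = (10010011000)·(00000100000) mod 2 = 0+0+0+0+0+0+0+0+0+0+0 mod 2 = 0
  c[10] = d·G[:,10] = (10010011000)·(00000010000) mod 2 = 0+0+0+0+0+0+1+0+0+0+0 mod 2 = 1
  c[11] = d·G[:,11] = (10010011000)·(00000001000) mod 2 = 0+0+0+0+0+0+0+1+0+0+0 mod 2 = 1
  c[12] = d·G[:,12] = (10010011000)·(00000000100) mod 2 = 0+0+0+0+0+0+0+0+0+0+0 mod 2 = 0
  c[13] = d·G[:,13] = (10010011000)·(00000000010) mod 2 = 0+0+0+0+0+0+0+0+0+0+0 mod 2 = 0
  c[14] = d·G[:,14] = (10010011000)·(00000000001) mod 2 = 0+0+0+0+0+0+0+0+0+0+0 mod 2 = 0
Codeword = 111000100011000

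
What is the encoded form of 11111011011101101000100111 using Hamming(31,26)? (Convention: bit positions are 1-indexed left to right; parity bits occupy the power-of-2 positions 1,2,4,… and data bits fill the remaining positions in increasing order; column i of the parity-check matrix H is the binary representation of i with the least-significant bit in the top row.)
Codeword c = d · G (mod 2), d = 11111011011101101000100111:
  c[0] = d·G[:,0] = (11111011011101101000100111)·(11011010101101010101010101) mod 2 = 1+1+0+1+1+0+1+0+0+0+1+1+0+1+0+0+0+0+0+0+0+0+0+1+0+1 mod 2 = 0
  c[1] = d·G[:,1] = (11111011011101101000100111)·(10110110011011001100110011) mod 2 = 1+0+1+1+0+0+1+0+0+1+1+0+0+1+0+0+1+0+0+0+1+0+0+0+1+1 mod 2 = 1
  c[2] = d·G[:,2] = (11111011011101101000100111)·(10000000000000000000000000) mod 2 = 1+0+0+0+0+0+0+0+0+0+0+0+0+0+0+0+0+0+0+0+0+0+0+0+0+0 mod 2 = 1
  c[3] = d·G[:,3] = (11111011011101101000100111)·(01110001111000111100001111) mod 2 = 0+1+1+1+0+0+0+1+0+1+1+0+0+0+1+0+1+0+0+0+0+0+0+1+1+1 mod 2 = 1
  c[4] = d·G[:,4] = (11111011011101101000100111)·(01000000000000000000000000) mod 2 = 0+1+0+0+0+0+0+0+0+0+0+0+0+0+0+0+0+0+0+0+0+0+0+0+0+0 mod 2 = 1
  c[5] = d·G[:,5] = (11111011011101101000100111)·(00100000000000000000000000) mod 2 = 0+0+1+0+0+0+0+0+0+0+0+0+0+0+0+0+0+0+0+0+0+0+0+0+0+0 mod 2 = 1
  c[6] = d·G[:,6] = (11111011011101101000100111)·(00010000000000000000000000) mod 2 = 0+0+0+1+0+0+0+0+0+0+0+0+0+0+0+0+0+0+0+0+0+0+0+0+0+0 mod 2 = 1
  c[7] = d·G[:,7] = (11111011011101101000100111)·(00001111111000000011111111) mod 2 = 0+0+0+0+1+0+1+1+0+1+1+0+0+0+0+0+0+0+0+0+1+0+0+1+1+1 mod 2 = 1
  c[8] = d·G[:,8] = (11111011011101101000100111)·(00001000000000000000000000) mod 2 = 0+0+0+0+1+0+0+0+0+0+0+0+0+0+0+0+0+0+0+0+0+0+0+0+0+0 mod 2 = 1
  c[9] = d·G[:,9] = (11111011011101101000100111)·(00000100000000000000000000) mod 2 = 0+0+0+0+0+0+0+0+0+0+0+0+0+0+0+0+0+0+0+0+0+0+0+0+0+0 mod 2 = 0
  c[10] = d·G[:,10] = (11111011011101101000100111)·(00000010000000000000000000) mod 2 = 0+0+0+0+0+0+1+0+0+0+0+0+0+0+0+0+0+0+0+0+0+0+0+0+0+0 mod 2 = 1
  c[11] = d·G[:,11] = (11111011011101101000100111)·(00000001000000000000000000) mod 2 = 0+0+0+0+0+0+0+1+0+0+0+0+0+0+0+0+0+0+0+0+0+0+0+0+0+0 mod 2 = 1
  c[12] = d·G[:,12] = (11111011011101101000100111)·(00000000100000000000000000) mod 2 = 0+0+0+0+0+0+0+0+0+0+0+0+0+0+0+0+0+0+0+0+0+0+0+0+0+0 mod 2 = 0
  c[13] = d·G[:,13] = (11111011011101101000100111)·(00000000010000000000000000) mod 2 = 0+0+0+0+0+0+0+0+0+1+0+0+0+0+0+0+0+0+0+0+0+0+0+0+0+0 mod 2 = 1
  c[14] = d·G[:,14] = (11111011011101101000100111)·(00000000001000000000000000) mod 2 = 0+0+0+0+0+0+0+0+0+0+1+0+0+0+0+0+0+0+0+0+0+0+0+0+0+0 mod 2 = 1
  c[15] = d·G[:,15] = (11111011011101101000100111)·(00000000000111111111111111) mod 2 = 0+0+0+0+0+0+0+0+0+0+0+1+0+1+1+0+1+0+0+0+1+0+0+1+1+1 mod 2 = 0
  c[16] = d·G[:,16] = (11111011011101101000100111)·(00000000000100000000000000) mod 2 = 0+0+0+0+0+0+0+0+0+0+0+1+0+0+0+0+0+0+0+0+0+0+0+0+0+0 mod 2 = 1
  c[17] = d·G[:,17] = (11111011011101101000100111)·(00000000000010000000000000) mod 2 = 0+0+0+0+0+0+0+0+0+0+0+0+0+0+0+0+0+0+0+0+0+0+0+0+0+0 mod 2 = 0
  c[18] = d·G[:,18] = (11111011011101101000100111)·(00000000000001000000000000) mod 2 = 0+0+0+0+0+0+0+0+0+0+0+0+0+1+0+0+0+0+0+0+0+0+0+0+0+0 mod 2 = 1
  c[19] = d·G[:,19] = (11111011011101101000100111)·(00000000000000100000000000) mod 2 = 0+0+0+0+0+0+0+0+0+0+0+0+0+0+1+0+0+0+0+0+0+0+0+0+0+0 mod 2 = 1
  c[20] = d·G[:,20] = (11111011011101101000100111)·(00000000000000010000000000) mod 2 = 0+0+0+0+0+0+0+0+0+0+0+0+0+0+0+0+0+0+0+0+0+0+0+0+0+0 mod 2 = 0
  c[21] = d·G[:,21] = (11111011011101101000100111)·(00000000000000001000000000) mod 2 = 0+0+0+0+0+0+0+0+0+0+0+0+0+0+0+0+1+0+0+0+0+0+0+0+0+0 mod 2 = 1
  c[22] = d·G[:,22] = (11111011011101101000100111)·(00000000000000000100000000) mod 2 = 0+0+0+0+0+0+0+0+0+0+0+0+0+0+0+0+0+0+0+0+0+0+0+0+0+0 mod 2 = 0
  c[23] = d·G[:,23] = (11111011011101101000100111)·(00000000000000000010000000) mod 2 = 0+0+0+0+0+0+0+0+0+0+0+0+0+0+0+0+0+0+0+0+0+0+0+0+0+0 mod 2 = 0
  c[24] = d·G[:,24] = (11111011011101101000100111)·(00000000000000000001000000) mod 2 = 0+0+0+0+0+0+0+0+0+0+0+0+0+0+0+0+0+0+0+0+0+0+0+0+0+0 mod 2 = 0
  c[25] = d·G[:,25] = (11111011011101101000100111)·(00000000000000000000100000) mod 2 = 0+0+0+0+0+0+0+0+0+0+0+0+0+0+0+0+0+0+0+0+1+0+0+0+0+0 mod 2 = 1
  c[26] = d·G[:,26] = (11111011011101101000100111)·(00000000000000000000010000) mod 2 = 0+0+0+0+0+0+0+0+0+0+0+0+0+0+0+0+0+0+0+0+0+0+0+0+0+0 mod 2 = 0
  c[27] = d·G[:,27] = (11111011011101101000100111)·(00000000000000000000001000) mod 2 = 0+0+0+0+0+0+0+0+0+0+0+0+0+0+0+0+0+0+0+0+0+0+0+0+0+0 mod 2 = 0
  c[28] = d·G[:,28] = (11111011011101101000100111)·(00000000000000000000000100) mod 2 = 0+0+0+0+0+0+0+0+0+0+0+0+0+0+0+0+0+0+0+0+0+0+0+1+0+0 mod 2 = 1
  c[29] = d·G[:,29] = (11111011011101101000100111)·(00000000000000000000000010) mod 2 = 0+0+0+0+0+0+0+0+0+0+0+0+0+0+0+0+0+0+0+0+0+0+0+0+1+0 mod 2 = 1
  c[30] = d·G[:,30] = (11111011011101101000100111)·(00000000000000000000000001) mod 2 = 0+0+0+0+0+0+0+0+0+0+0+0+0+0+0+0+0+0+0+0+0+0+0+0+0+1 mod 2 = 1
Codeword = 0111111110110110101101000100111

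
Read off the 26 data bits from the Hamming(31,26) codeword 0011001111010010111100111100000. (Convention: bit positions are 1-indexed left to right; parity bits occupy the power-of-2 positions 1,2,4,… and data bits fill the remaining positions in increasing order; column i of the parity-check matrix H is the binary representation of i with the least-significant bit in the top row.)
Parity bits occupy power-of-2 positions; data bits are at positions {3,5,6,7,9,10,11,12,13,14,15,17,18,19,20,21,22,23,24,25,26,27,28,29,30,31} (1-indexed).
Extract: c[3]=1 c[5]=0 c[6]=0 c[7]=1 c[9]=1 c[10]=1 c[11]=0 c[12]=1 c[13]=0 c[14]=0 c[15]=1 c[17]=1 c[18]=1 c[19]=1 c[20]=1 c[21]=0 c[22]=0 c[23]=1 c[24]=1 c[25]=1 c[26]=1 c[27]=0 c[28]=0 c[29]=0 c[30]=0 c[31]=0
Data = 10011101001111100111100000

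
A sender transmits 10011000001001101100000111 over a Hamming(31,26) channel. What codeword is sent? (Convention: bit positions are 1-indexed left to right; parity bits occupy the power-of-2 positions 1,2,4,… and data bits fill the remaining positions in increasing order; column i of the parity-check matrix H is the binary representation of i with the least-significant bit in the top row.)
Codeword c = d · G (mod 2), d = 10011000001001101100000111:
  c[0] = d·G[:,0] = (10011000001001101100000111)·(11011010101101010101010101) mod 2 = 1+0+0+1+1+0+0+0+0+0+1+0+0+1+0+0+0+1+0+0+0+0+0+1+0+1 mod 2 = 0
  c[1] = d·G[:,1] = (10011000001001101100000111)·(10110110011011001100110011) mod 2 = 1+0+0+1+0+0+0+0+0+0+1+0+0+1+0+0+1+1+0+0+0+0+0+0+1+1 mod 2 = 0
  c[2] = d·G[:,2] = (10011000001001101100000111)·(10000000000000000000000000) mod 2 = 1+0+0+0+0+0+0+0+0+0+0+0+0+0+0+0+0+0+0+0+0+0+0+0+0+0 mod 2 = 1
  c[3] = d·G[:,3] = (10011000001001101100000111)·(01110001111000111100001111) mod 2 = 0+0+0+1+0+0+0+0+0+0+1+0+0+0+1+0+1+1+0+0+0+0+0+1+1+1 mod 2 = 0
  c[4] = d·G[:,4] = (10011000001001101100000111)·(01000000000000000000000000) mod 2 = 0+0+0+0+0+0+0+0+0+0+0+0+0+0+0+0+0+0+0+0+0+0+0+0+0+0 mod 2 = 0
  c[5] = d·G[:,5] = (10011000001001101100000111)·(00100000000000000000000000) mod 2 = 0+0+0+0+0+0+0+0+0+0+0+0+0+0+0+0+0+0+0+0+0+0+0+0+0+0 mod 2 = 0
  c[6] = d·G[:,6] = (10011000001001101100000111)·(00010000000000000000000000) mod 2 = 0+0+0+1+0+0+0+0+0+0+0+0+0+0+0+0+0+0+0+0+0+0+0+0+0+0 mod 2 = 1
  c[7] = d·G[:,7] = (10011000001001101100000111)·(00001111111000000011111111) mod 2 = 0+0+0+0+1+0+0+0+0+0+1+0+0+0+0+0+0+0+0+0+0+0+0+1+1+1 mod 2 = 1
  c[8] = d·G[:,8] = (10011000001001101100000111)·(00001000000000000000000000) mod 2 = 0+0+0+0+1+0+0+0+0+0+0+0+0+0+0+0+0+0+0+0+0+0+0+0+0+0 mod 2 = 1
  c[9] = d·G[:,9] = (10011000001001101100000111)·(00000100000000000000000000) mod 2 = 0+0+0+0+0+0+0+0+0+0+0+0+0+0+0+0+0+0+0+0+0+0+0+0+0+0 mod 2 = 0
  c[10] = d·G[:,10] = (10011000001001101100000111)·(00000010000000000000000000) mod 2 = 0+0+0+0+0+0+0+0+0+0+0+0+0+0+0+0+0+0+0+0+0+0+0+0+0+0 mod 2 = 0
  c[11] = d·G[:,11] = (10011000001001101100000111)·(00000001000000000000000000) mod 2 = 0+0+0+0+0+0+0+0+0+0+0+0+0+0+0+0+0+0+0+0+0+0+0+0+0+0 mod 2 = 0
  c[12] = d·G[:,12] = (10011000001001101100000111)·(00000000100000000000000000) mod 2 = 0+0+0+0+0+0+0+0+0+0+0+0+0+0+0+0+0+0+0+0+0+0+0+0+0+0 mod 2 = 0
  c[13] = d·G[:,13] = (10011000001001101100000111)·(00000000010000000000000000) mod 2 = 0+0+0+0+0+0+0+0+0+0+0+0+0+0+0+0+0+0+0+0+0+0+0+0+0+0 mod 2 = 0
  c[14] = d·G[:,14] = (10011000001001101100000111)·(00000000001000000000000000) mod 2 = 0+0+0+0+0+0+0+0+0+0+1+0+0+0+0+0+0+0+0+0+0+0+0+0+0+0 mod 2 = 1
  c[15] = d·G[:,15] = (10011000001001101100000111)·(00000000000111111111111111) mod 2 = 0+0+0+0+0+0+0+0+0+0+0+0+0+1+1+0+1+1+0+0+0+0+0+1+1+1 mod 2 = 1
  c[16] = d·G[:,16] = (10011000001001101100000111)·(00000000000100000000000000) mod 2 = 0+0+0+0+0+0+0+0+0+0+0+0+0+0+0+0+0+0+0+0+0+0+0+0+0+0 mod 2 = 0
  c[17] = d·G[:,17] = (10011000001001101100000111)·(00000000000010000000000000) mod 2 = 0+0+0+0+0+0+0+0+0+0+0+0+0+0+0+0+0+0+0+0+0+0+0+0+0+0 mod 2 = 0
  c[18] = d·G[:,18] = (10011000001001101100000111)·(00000000000001000000000000) mod 2 = 0+0+0+0+0+0+0+0+0+0+0+0+0+1+0+0+0+0+0+0+0+0+0+0+0+0 mod 2 = 1
  c[19] = d·G[:,19] = (10011000001001101100000111)·(00000000000000100000000000) mod 2 = 0+0+0+0+0+0+0+0+0+0+0+0+0+0+1+0+0+0+0+0+0+0+0+0+0+0 mod 2 = 1
  c[20] = d·G[:,20] = (10011000001001101100000111)·(00000000000000010000000000) mod 2 = 0+0+0+0+0+0+0+0+0+0+0+0+0+0+0+0+0+0+0+0+0+0+0+0+0+0 mod 2 = 0
  c[21] = d·G[:,21] = (10011000001001101100000111)·(00000000000000001000000000) mod 2 = 0+0+0+0+0+0+0+0+0+0+0+0+0+0+0+0+1+0+0+0+0+0+0+0+0+0 mod 2 = 1
  c[22] = d·G[:,22] = (10011000001001101100000111)·(00000000000000000100000000) mod 2 = 0+0+0+0+0+0+0+0+0+0+0+0+0+0+0+0+0+1+0+0+0+0+0+0+0+0 mod 2 = 1
  c[23] = d·G[:,23] = (10011000001001101100000111)·(00000000000000000010000000) mod 2 = 0+0+0+0+0+0+0+0+0+0+0+0+0+0+0+0+0+0+0+0+0+0+0+0+0+0 mod 2 = 0
  c[24] = d·G[:,24] = (10011000001001101100000111)·(00000000000000000001000000) mod 2 = 0+0+0+0+0+0+0+0+0+0+0+0+0+0+0+0+0+0+0+0+0+0+0+0+0+0 mod 2 = 0
  c[25] = d·G[:,25] = (10011000001001101100000111)·(00000000000000000000100000) mod 2 = 0+0+0+0+0+0+0+0+0+0+0+0+0+0+0+0+0+0+0+0+0+0+0+0+0+0 mod 2 = 0
  c[26] = d·G[:,26] = (10011000001001101100000111)·(00000000000000000000010000) mod 2 = 0+0+0+0+0+0+0+0+0+0+0+0+0+0+0+0+0+0+0+0+0+0+0+0+0+0 mod 2 = 0
  c[27] = d·G[:,27] = (10011000001001101100000111)·(00000000000000000000001000) mod 2 = 0+0+0+0+0+0+0+0+0+0+0+0+0+0+0+0+0+0+0+0+0+0+0+0+0+0 mod 2 = 0
  c[28] = d·G[:,28] = (10011000001001101100000111)·(00000000000000000000000100) mod 2 = 0+0+0+0+0+0+0+0+0+0+0+0+0+0+0+0+0+0+0+0+0+0+0+1+0+0 mod 2 = 1
  c[29] = d·G[:,29] = (10011000001001101100000111)·(00000000000000000000000010) mod 2 = 0+0+0+0+0+0+0+0+0+0+0+0+0+0+0+0+0+0+0+0+0+0+0+0+1+0 mod 2 = 1
  c[30] = d·G[:,30] = (10011000001001101100000111)·(00000000000000000000000001) mod 2 = 0+0+0+0+0+0+0+0+0+0+0+0+0+0+0+0+0+0+0+0+0+0+0+0+0+1 mod 2 = 1
Codeword = 0010001110000011001101100000111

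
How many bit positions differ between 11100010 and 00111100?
XOR = 11011110, count of 1s = 6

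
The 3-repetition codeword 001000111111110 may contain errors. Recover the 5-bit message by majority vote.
Split into 3-bit blocks and majority-vote each:
  block 1 = 001: 1 ones, 2 zeros → 0
  block 2 = 000: 0 ones, 3 zeros → 0
  block 3 = 111: 3 ones, 0 zeros → 1
  block 4 = 111: 3 ones, 0 zeros → 1
  block 5 = 110: 2 ones, 1 zeros → 1
Decoded = 00111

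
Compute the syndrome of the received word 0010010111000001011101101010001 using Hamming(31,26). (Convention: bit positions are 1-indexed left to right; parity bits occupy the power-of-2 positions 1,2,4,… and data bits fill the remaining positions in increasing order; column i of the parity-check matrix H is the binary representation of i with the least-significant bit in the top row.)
Syndrome s = H · r^T (mod 2), r = 0010010111000001011101101010001:
  s[0] = (1010101010101010101010101010101)·(0010010111000001011101101010001) mod 2 = 0+0+1+0+0+0+0+0+1+0+0+0+0+0+0+0+0+0+1+0+0+0+1+0+1+0+1+0+0+0+1 mod 2 = 1
  s[1] = (0110011001100110011001100110011)·(0010010111000001011101101010001) mod 2 = 0+0+1+0+0+1+0+0+0+1+0+0+0+0+0+0+0+1+1+0+0+1+1+0+0+0+1+0+0+0+1 mod 2 = 1
  s[2] = (0001111000011110000111100001111)·(0010010111000001011101101010001) mod 2 = 0+0+0+0+0+1+0+0+0+0+0+0+0+0+0+0+0+0+0+1+0+1+1+0+0+0+0+0+0+0+1 mod 2 = 1
  s[3] = (0000000111111110000000011111111)·(0010010111000001011101101010001) mod 2 = 0+0+0+0+0+0+0+1+1+1+0+0+0+0+0+0+0+0+0+0+0+0+0+0+1+0+1+0+0+0+1 mod 2 = 0
  s[4] = (0000000000000001111111111111111)·(0010010111000001011101101010001) mod 2 = 0+0+0+0+0+0+0+0+0+0+0+0+0+0+0+1+0+1+1+1+0+1+1+0+1+0+1+0+0+0+1 mod 2 = 1
Syndrome = 11101
Non-zero syndrome: error at position 23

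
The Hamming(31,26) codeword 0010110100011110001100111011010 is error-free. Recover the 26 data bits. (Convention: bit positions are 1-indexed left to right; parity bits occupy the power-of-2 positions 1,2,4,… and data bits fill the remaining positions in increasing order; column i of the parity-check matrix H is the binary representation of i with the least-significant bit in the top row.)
Parity bits occupy power-of-2 positions; data bits are at positions {3,5,6,7,9,10,11,12,13,14,15,17,18,19,20,21,22,23,24,25,26,27,28,29,30,31} (1-indexed).
Extract: c[3]=1 c[5]=1 c[6]=1 c[7]=0 c[9]=0 c[10]=0 c[11]=0 c[12]=1 c[13]=1 c[14]=1 c[15]=1 c[17]=0 c[18]=0 c[19]=1 c[20]=1 c[21]=0 c[22]=0 c[23]=1 c[24]=1 c[25]=1 c[26]=0 c[27]=1 c[28]=1 c[29]=0 c[30]=1 c[31]=0
Data = 11100001111001100111011010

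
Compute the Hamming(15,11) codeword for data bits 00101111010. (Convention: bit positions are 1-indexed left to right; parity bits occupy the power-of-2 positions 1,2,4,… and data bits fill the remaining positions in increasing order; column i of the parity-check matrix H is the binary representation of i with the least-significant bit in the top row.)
Codeword c = d · G (mod 2), d = 00101111010:
  c[0] = d·G[:,0] = (00101111010)·(11011010101) mod 2 = 0+0+0+0+1+0+1+0+0+0+0 mod 2 = 0
  c[1] = d·G[:,1] = (00101111010)·(10110110011) mod 2 = 0+0+1+0+0+1+1+0+0+1+0 mod 2 = 0
  c[2] = d·G[:,2] = (00101111010)·(10000000000) mod 2 = 0+0+0+0+0+0+0+0+0+0+0 mod 2 = 0
  c[3] = d·G[:,3] = (00101111010)·(01110001111) mod 2 = 0+0+1+0+0+0+0+1+0+1+0 mod 2 = 1
  c[4] = d·G[:,4] = (00101111010)·(01000000000) mod 2 = 0+0+0+0+0+0+0+0+0+0+0 mod 2 = 0
  c[5] = d·G[:,5] = (00101111010)·(00100000000) mod 2 = 0+0+1+0+0+0+0+0+0+0+0 mod 2 = 1
  c[6] = d·G[:,6] = (00101111010)·(00010000000) mod 2 = 0+0+0+0+0+0+0+0+0+0+0 mod 2 = 0
  c[7] = d·G[:,7] = (00101111010)·(00001111111) mod 2 = 0+0+0+0+1+1+1+1+0+1+0 mod 2 = 1
  c[8] = d·G[:,8] = (00101111010)·(00001000000) mod 2 = 0+0+0+0+1+0+0+0+0+0+0 mod 2 = 1
  c[9] = d·G[:,9] = (00101111010)·(00000100000) mod 2 = 0+0+0+0+0+1+0+0+0+0+0 mod 2 = 1
  c[10] = d·G[:,10] = (00101111010)·(00000010000) mod 2 = 0+0+0+0+0+0+1+0+0+0+0 mod 2 = 1
  c[11] = d·G[:,11] = (00101111010)·(00000001000) mod 2 = 0+0+0+0+0+0+0+1+0+0+0 mod 2 = 1
  c[12] = d·G[:,12] = (00101111010)·(00000000100) mod 2 = 0+0+0+0+0+0+0+0+0+0+0 mod 2 = 0
  c[13] = d·G[:,13] = (00101111010)·(00000000010) mod 2 = 0+0+0+0+0+0+0+0+0+1+0 mod 2 = 1
  c[14] = d·G[:,14] = (00101111010)·(00000000001) mod 2 = 0+0+0+0+0+0+0+0+0+0+0 mod 2 = 0
Codeword = 000101011111010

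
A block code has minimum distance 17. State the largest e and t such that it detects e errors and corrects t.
(a) Detection requires d_min ≥ e+1, so e ≤ d_min − 1 = 16.
(b) Correction requires d_min ≥ 2t+1, so t ≤ ⌊(d_min − 1)/2⌋ = ⌊16/2⌋ = 8.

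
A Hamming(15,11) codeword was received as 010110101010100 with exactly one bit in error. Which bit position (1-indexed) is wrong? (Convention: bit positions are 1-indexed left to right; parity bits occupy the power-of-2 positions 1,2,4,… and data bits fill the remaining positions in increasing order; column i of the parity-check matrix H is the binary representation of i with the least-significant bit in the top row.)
Syndrome s = H · r^T (mod 2), r = 010110101010100:
  s[0] = (101010101010101)·(010110101010100) mod 2 = 0+0+0+0+1+0+1+0+1+0+1+0+1+0+0 mod 2 = 1
  s[1] = (011001100110011)·(010110101010100) mod 2 = 0+1+0+0+0+0+1+0+0+0+1+0+0+0+0 mod 2 = 1
  s[2] = (000111100001111)·(010110101010100) mod 2 = 0+0+0+1+1+0+1+0+0+0+0+0+1+0+0 mod 2 = 0
  s[3] = (000000011111111)·(010110101010100) mod 2 = 0+0+0+0+0+0+0+0+1+0+1+0+1+0+0 mod 2 = 1
Syndrome = 1101
Column i of H is the binary representation of i, so the syndrome is the binary index of the flipped bit.
Read s = 1101 with s[0] as LSB: 1·2^0 + 1·2^1 + 0·2^2 + 1·2^3 = 11.
Error is at bit position 11.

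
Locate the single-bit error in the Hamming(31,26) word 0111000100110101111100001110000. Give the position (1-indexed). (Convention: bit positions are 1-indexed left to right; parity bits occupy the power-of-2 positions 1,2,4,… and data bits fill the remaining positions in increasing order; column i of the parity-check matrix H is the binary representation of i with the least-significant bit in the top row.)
Syndrome s = H · r^T (mod 2), r = 0111000100110101111100001110000:
  s[0] = (1010101010101010101010101010101)·(0111000100110101111100001110000) mod 2 = 0+0+1+0+0+0+0+0+0+0+1+0+0+0+0+0+1+0+1+0+0+0+0+0+1+0+1+0+0+0+0 mod 2 = 0
  s[1] = (0110011001100110011001100110011)·(0111000100110101111100001110000) mod 2 = 0+1+1+0+0+0+0+0+0+0+1+0+0+1+0+0+0+1+1+0+0+0+0+0+0+1+1+0+0+0+0 mod 2 = 0
  s[2] = (0001111000011110000111100001111)·(0111000100110101111100001110000) mod 2 = 0+0+0+1+0+0+0+0+0+0+0+1+0+1+0+0+0+0+0+1+0+0+0+0+0+0+0+0+0+0+0 mod 2 = 0
  s[3] = (0000000111111110000000011111111)·(0111000100110101111100001110000) mod 2 = 0+0+0+0+0+0+0+1+0+0+1+1+0+1+0+0+0+0+0+0+0+0+0+0+1+1+1+0+0+0+0 mod 2 = 1
  s[4] = (0000000000000001111111111111111)·(0111000100110101111100001110000) mod 2 = 0+0+0+0+0+0+0+0+0+0+0+0+0+0+0+1+1+1+1+1+0+0+0+0+1+1+1+0+0+0+0 mod 2 = 0
Syndrome = 00010
Column i of H is the binary representation of i, so the syndrome is the binary index of the flipped bit.
Read s = 00010 with s[0] as LSB: 0·2^0 + 0·2^1 + 0·2^2 + 1·2^3 + 0·2^4 = 8.
Error is at bit position 8.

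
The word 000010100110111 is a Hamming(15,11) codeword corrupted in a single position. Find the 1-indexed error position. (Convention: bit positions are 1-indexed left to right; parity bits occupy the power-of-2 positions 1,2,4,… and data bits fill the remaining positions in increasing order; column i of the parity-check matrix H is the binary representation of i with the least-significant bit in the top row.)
Syndrome s = H · r^T (mod 2), r = 000010100110111:
  s[0] = (101010101010101)·(000010100110111) mod 2 = 0+0+0+0+1+0+1+0+0+0+1+0+1+0+1 mod 2 = 1
  s[1] = (011001100110011)·(000010100110111) mod 2 = 0+0+0+0+0+0+1+0+0+1+1+0+0+1+1 mod 2 = 1
  s[2] = (000111100001111)·(000010100110111) mod 2 = 0+0+0+0+1+0+1+0+0+0+0+0+1+1+1 mod 2 = 1
  s[3] = (000000011111111)·(000010100110111) mod 2 = 0+0+0+0+0+0+0+0+0+1+1+0+1+1+1 mod 2 = 1
Syndrome = 1111
Column i of H is the binary representation of i, so the syndrome is the binary index of the flipped bit.
Read s = 1111 with s[0] as LSB: 1·2^0 + 1·2^1 + 1·2^2 + 1·2^3 = 15.
Error is at bit position 15.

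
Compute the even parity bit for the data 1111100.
Sum of data bits: 1+1+1+1+1+0+0 = 5.
5 mod 2 = 1, so parity bit = 1.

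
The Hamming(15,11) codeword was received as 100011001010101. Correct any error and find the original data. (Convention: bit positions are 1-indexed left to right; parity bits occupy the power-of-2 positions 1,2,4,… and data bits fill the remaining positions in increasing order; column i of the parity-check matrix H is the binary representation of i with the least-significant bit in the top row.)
Syndrome s = H · r^T (mod 2), r = 100011001010101:
  s[0] = (101010101010101)·(100011001010101) mod 2 = 1+0+0+0+1+0+0+0+1+0+1+0+1+0+1 mod 2 = 0
  s[1] = (011001100110011)·(100011001010101) mod 2 = 0+0+0+0+0+1+0+0+0+0+1+0+0+0+1 mod 2 = 1
  s[2] = (000111100001111)·(100011001010101) mod 2 = 0+0+0+0+1+1+0+0+0+0+0+0+1+0+1 mod 2 = 0
  s[3] = (000000011111111)·(100011001010101) mod 2 = 0+0+0+0+0+0+0+0+1+0+1+0+1+0+1 mod 2 = 0
Syndrome = 0100
Column 2 of H equals this syndrome → error at bit 2 (1-indexed).
Flip bit 2: 100011001010101 → 110011001010101
Extract data bits at positions {3,5,6,7,9,10,11,12,13,14,15}: 01101010101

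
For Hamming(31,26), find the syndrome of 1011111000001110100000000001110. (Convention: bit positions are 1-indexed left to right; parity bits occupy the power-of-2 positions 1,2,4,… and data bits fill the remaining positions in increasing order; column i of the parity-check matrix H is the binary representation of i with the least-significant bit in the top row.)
Syndrome s = H · r^T (mod 2), r = 1011111000001110100000000001110:
  s[0] = (1010101010101010101010101010101)·(1011111000001110100000000001110) mod 2 = 1+0+1+0+1+0+1+0+0+0+0+0+1+0+1+0+1+0+0+0+0+0+0+0+0+0+0+0+1+0+0 mod 2 = 0
  s[1] = (0110011001100110011001100110011)·(1011111000001110100000000001110) mod 2 = 0+0+1+0+0+1+1+0+0+0+0+0+0+1+1+0+0+0+0+0+0+0+0+0+0+0+0+0+0+1+0 mod 2 = 0
  s[2] = (0001111000011110000111100001111)·(1011111000001110100000000001110) mod 2 = 0+0+0+1+1+1+1+0+0+0+0+0+1+1+1+0+0+0+0+0+0+0+0+0+0+0+0+1+1+1+0 mod 2 = 0
  s[3] = (0000000111111110000000011111111)·(1011111000001110100000000001110) mod 2 = 0+0+0+0+0+0+0+0+0+0+0+0+1+1+1+0+0+0+0+0+0+0+0+0+0+0+0+1+1+1+0 mod 2 = 0
  s[4] = (0000000000000001111111111111111)·(1011111000001110100000000001110) mod 2 = 0+0+0+0+0+0+0+0+0+0+0+0+0+0+0+0+1+0+0+0+0+0+0+0+0+0+0+1+1+1+0 mod 2 = 0
Syndrome = 00000
s = 0: no error detected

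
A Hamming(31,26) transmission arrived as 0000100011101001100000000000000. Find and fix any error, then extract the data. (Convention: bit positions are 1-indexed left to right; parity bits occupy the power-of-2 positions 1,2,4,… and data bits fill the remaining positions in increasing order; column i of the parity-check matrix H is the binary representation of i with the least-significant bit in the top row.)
Syndrome s = H · r^T (mod 2), r = 0000100011101001100000000000000:
  s[0] = (1010101010101010101010101010101)·(0000100011101001100000000000000) mod 2 = 0+0+0+0+1+0+0+0+1+0+1+0+1+0+0+0+1+0+0+0+0+0+0+0+0+0+0+0+0+0+0 mod 2 = 1
  s[1] = (0110011001100110011001100110011)·(0000100011101001100000000000000) mod 2 = 0+0+0+0+0+0+0+0+0+1+1+0+0+0+0+0+0+0+0+0+0+0+0+0+0+0+0+0+0+0+0 mod 2 = 0
  s[2] = (0001111000011110000111100001111)·(0000100011101001100000000000000) mod 2 = 0+0+0+0+1+0+0+0+0+0+0+0+1+0+0+0+0+0+0+0+0+0+0+0+0+0+0+0+0+0+0 mod 2 = 0
  s[3] = (0000000111111110000000011111111)·(0000100011101001100000000000000) mod 2 = 0+0+0+0+0+0+0+0+1+1+1+0+1+0+0+0+0+0+0+0+0+0+0+0+0+0+0+0+0+0+0 mod 2 = 0
  s[4] = (0000000000000001111111111111111)·(0000100011101001100000000000000) mod 2 = 0+0+0+0+0+0+0+0+0+0+0+0+0+0+0+1+1+0+0+0+0+0+0+0+0+0+0+0+0+0+0 mod 2 = 0
Syndrome = 10000
Column 1 of H equals this syndrome → error at bit 1 (1-indexed).
Flip bit 1: 0000100011101001100000000000000 → 1000100011101001100000000000000
Extract data bits at positions {3,5,6,7,9,10,11,12,13,14,15,17,18,19,20,21,22,23,24,25,26,27,28,29,30,31}: 01001110100100000000000000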